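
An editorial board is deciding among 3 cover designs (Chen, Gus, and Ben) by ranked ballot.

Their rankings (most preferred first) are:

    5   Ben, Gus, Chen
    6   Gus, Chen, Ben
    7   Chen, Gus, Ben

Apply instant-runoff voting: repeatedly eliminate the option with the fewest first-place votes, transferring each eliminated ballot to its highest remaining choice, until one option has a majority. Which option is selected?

Round 1: Chen 7, Gus 6, Ben 5. Ben has the fewest and is eliminated.
Round 2: Gus 11, Chen 7. Gus has a majority.

Gus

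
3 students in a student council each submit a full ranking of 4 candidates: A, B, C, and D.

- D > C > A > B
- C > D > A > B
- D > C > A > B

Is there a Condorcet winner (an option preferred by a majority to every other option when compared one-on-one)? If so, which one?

Head-to-head results (3 voters total):
A vs B: A wins 3–0.
A vs C: C wins 3–0.
A vs D: D wins 3–0.
B vs C: C wins 3–0.
B vs D: D wins 3–0.
C vs D: D wins 2–1.
D beats each rival — A (3–0), B (3–0), C (2–1) — so D is the Condorcet winner.

D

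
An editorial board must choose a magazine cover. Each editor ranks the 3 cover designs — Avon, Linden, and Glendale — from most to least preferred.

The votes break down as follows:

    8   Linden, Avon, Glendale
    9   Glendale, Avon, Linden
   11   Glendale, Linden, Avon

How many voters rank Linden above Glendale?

Ballots ranking Linden above Glendale: 8.
Ballots ranking Glendale above Linden: 9+11 = 20.
So 8 of 28 voters prefer Linden to Glendale.

8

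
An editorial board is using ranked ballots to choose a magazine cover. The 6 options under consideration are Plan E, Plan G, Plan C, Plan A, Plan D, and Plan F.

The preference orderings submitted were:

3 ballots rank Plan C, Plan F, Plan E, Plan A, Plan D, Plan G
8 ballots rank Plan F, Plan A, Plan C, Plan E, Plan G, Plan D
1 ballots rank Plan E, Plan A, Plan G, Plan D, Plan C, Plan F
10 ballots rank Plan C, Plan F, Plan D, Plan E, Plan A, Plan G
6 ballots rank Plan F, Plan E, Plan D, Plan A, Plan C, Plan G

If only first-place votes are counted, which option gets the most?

Plan F

First-place vote totals:
  Plan E: 1
  Plan G: 0
  Plan C: 13
  Plan A: 0
  Plan D: 0
  Plan F: 14
Plan F has the most first-place votes.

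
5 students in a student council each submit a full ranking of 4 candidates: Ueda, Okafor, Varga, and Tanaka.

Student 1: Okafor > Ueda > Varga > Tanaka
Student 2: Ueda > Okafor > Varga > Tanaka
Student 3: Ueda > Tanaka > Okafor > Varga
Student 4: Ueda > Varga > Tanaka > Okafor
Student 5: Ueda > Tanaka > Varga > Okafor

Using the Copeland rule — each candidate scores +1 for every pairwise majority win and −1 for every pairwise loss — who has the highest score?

Pairwise results:
  Ueda vs Okafor: Ueda wins 4–1.
  Ueda vs Varga: Ueda wins 5–0.
  Ueda vs Tanaka: Ueda wins 5–0.
  Okafor vs Varga: Okafor wins 3–2.
  Okafor vs Tanaka: Tanaka wins 3–2.
  Varga vs Tanaka: Varga wins 3–2.
Copeland scores (wins − losses):
  Ueda: 3 − 0 = 3
  Okafor: 1 − 2 = -1
  Varga: 1 − 2 = -1
  Tanaka: 1 − 2 = -1
Ueda has the best Copeland score.

Ueda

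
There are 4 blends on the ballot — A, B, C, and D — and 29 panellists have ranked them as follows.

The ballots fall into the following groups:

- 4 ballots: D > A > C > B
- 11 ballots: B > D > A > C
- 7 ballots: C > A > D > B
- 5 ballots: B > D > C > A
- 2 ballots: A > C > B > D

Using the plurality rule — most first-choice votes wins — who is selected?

B

First-place vote totals:
  A: 2
  B: 16
  C: 7
  D: 4
B has the most first-place votes.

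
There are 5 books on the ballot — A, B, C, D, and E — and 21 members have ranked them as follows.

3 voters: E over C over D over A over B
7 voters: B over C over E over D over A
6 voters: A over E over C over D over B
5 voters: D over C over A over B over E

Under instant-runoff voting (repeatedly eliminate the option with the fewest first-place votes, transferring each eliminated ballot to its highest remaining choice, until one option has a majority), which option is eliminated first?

C

Round 1: B 7, A 6, D 5, E 3, C 0. C has the fewest and is eliminated.
Round 2: B 7, A 6, D 5, E 3. E has the fewest and is eliminated.
Round 3: D 8, B 7, A 6. A has the fewest and is eliminated.
Round 4: D 14, B 7. D has a majority.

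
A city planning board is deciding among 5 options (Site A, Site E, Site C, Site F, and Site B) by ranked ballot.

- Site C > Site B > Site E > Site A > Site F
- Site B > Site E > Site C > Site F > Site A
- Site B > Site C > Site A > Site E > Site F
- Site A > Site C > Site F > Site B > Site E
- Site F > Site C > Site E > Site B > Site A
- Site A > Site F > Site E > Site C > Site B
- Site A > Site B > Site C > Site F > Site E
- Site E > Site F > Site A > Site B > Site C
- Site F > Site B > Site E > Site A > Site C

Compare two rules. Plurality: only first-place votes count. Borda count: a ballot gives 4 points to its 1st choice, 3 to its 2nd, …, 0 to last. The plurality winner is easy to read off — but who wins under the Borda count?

Site B

Plurality first-place counts: Site A 3, Site E 1, Site C 1, Site F 2, Site B 2 → Site A.
Borda totals: Site A 18, Site E 16, Site C 18, Site F 18, Site B 20 → Site B.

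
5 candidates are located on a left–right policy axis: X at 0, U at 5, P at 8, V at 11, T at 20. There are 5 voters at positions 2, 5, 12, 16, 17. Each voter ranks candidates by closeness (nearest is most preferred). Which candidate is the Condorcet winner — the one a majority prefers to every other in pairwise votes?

With single-peaked preferences on a line, the Condorcet winner is the candidate closest to the median voter.
The median voter (position 12) is closest to V at 11.
Check: V vs X — voters closer to V: 3 of 5.

V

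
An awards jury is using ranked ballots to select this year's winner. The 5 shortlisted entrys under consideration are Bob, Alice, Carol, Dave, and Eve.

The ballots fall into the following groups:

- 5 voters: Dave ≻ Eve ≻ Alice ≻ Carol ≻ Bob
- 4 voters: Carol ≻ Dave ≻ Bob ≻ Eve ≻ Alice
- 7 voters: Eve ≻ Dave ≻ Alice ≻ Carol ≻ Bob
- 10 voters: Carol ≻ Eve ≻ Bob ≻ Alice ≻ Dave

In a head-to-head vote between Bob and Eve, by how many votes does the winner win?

18

Ballots ranking Bob above Eve: 4.
Ballots ranking Eve above Bob: 5+7+10 = 22.
Eve wins 22–4, a margin of 18.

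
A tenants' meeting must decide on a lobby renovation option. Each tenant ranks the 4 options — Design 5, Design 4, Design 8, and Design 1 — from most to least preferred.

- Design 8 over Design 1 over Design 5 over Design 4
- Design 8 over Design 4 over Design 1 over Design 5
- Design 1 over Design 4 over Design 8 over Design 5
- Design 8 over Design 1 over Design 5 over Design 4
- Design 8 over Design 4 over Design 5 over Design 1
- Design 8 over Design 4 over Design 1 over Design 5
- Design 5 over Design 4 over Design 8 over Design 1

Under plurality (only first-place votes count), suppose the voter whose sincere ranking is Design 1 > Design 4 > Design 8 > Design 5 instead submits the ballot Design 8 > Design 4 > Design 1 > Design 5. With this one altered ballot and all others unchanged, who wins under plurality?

Design 8

First-place totals with the altered ballot: Design 5 1, Design 4 0, Design 8 6, Design 1 0.
The winner is unchanged: still Design 8.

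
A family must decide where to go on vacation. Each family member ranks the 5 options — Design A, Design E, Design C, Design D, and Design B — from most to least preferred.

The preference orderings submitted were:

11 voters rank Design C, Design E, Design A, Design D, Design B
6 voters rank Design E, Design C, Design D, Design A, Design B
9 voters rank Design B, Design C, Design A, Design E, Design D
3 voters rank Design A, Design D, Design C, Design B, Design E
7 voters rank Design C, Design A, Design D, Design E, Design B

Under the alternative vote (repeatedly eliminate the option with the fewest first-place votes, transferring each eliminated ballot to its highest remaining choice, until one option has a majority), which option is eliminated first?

Round 1: Design C 18, Design B 9, Design E 6, Design A 3, Design D 0. Design D has the fewest and is eliminated.
Round 2: Design C 18, Design B 9, Design E 6, Design A 3. Design A has the fewest and is eliminated.
Round 3: Design C 21, Design B 9, Design E 6. Design C has a majority.

Design D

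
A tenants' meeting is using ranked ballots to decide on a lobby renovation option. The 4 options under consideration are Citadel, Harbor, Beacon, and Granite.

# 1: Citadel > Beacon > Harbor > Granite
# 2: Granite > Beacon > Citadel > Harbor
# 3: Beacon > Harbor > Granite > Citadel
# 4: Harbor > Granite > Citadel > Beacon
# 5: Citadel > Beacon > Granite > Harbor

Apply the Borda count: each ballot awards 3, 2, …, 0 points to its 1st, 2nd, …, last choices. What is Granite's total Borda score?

7

Borda scores:
  Citadel: 3 + 1 + 0 + 1 + 3 = 8
  Harbor: 1 + 0 + 2 + 3 + 0 = 6
  Beacon: 2 + 2 + 3 + 0 + 2 = 9
  Granite: 0 + 3 + 1 + 2 + 1 = 7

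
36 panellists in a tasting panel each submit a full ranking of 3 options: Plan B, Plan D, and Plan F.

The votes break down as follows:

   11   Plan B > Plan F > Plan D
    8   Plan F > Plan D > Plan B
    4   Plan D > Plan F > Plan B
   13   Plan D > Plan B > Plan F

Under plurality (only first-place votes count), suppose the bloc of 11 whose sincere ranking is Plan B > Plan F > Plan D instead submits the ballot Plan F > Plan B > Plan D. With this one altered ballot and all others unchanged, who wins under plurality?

Plan F

First-place totals with the altered ballot: Plan B 0, Plan D 17, Plan F 19.
The switch changes the winner from Plan D to Plan F.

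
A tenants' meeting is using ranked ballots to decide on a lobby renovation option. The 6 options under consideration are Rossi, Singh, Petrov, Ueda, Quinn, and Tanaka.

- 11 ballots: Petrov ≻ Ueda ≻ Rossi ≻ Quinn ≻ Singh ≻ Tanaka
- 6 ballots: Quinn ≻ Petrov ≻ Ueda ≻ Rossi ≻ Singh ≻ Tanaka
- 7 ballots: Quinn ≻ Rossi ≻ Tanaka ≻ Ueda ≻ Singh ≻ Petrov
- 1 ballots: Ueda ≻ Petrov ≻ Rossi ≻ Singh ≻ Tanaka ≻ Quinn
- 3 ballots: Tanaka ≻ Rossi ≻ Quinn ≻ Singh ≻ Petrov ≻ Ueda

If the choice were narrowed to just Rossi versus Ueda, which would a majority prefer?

Ballots ranking Rossi above Ueda: 7+3 = 10.
Ballots ranking Ueda above Rossi: 11+6+1 = 18.
Ueda wins the head-to-head, 18–10.

Ueda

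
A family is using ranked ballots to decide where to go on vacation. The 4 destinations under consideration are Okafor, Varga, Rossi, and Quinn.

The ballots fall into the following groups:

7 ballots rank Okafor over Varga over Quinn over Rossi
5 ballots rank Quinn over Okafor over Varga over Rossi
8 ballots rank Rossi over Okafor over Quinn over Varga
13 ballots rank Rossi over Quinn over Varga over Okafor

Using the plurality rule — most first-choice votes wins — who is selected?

First-place vote totals:
  Okafor: 7
  Varga: 0
  Rossi: 21
  Quinn: 5
Rossi has the most first-place votes.

Rossi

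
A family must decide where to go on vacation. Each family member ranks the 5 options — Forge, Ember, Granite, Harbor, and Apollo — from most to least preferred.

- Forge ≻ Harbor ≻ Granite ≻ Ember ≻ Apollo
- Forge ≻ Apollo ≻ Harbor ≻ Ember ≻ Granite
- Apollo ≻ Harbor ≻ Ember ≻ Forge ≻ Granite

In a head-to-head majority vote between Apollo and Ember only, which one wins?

Apollo

Ballots ranking Apollo above Ember: 2.
Ballots ranking Ember above Apollo: 1.
Apollo wins the head-to-head, 2–1.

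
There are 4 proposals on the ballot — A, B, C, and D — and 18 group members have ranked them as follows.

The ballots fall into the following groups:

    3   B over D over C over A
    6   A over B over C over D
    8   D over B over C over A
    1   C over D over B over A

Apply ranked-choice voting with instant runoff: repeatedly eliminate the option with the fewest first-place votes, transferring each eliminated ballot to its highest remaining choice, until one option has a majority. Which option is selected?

D

Round 1: D 8, A 6, B 3, C 1. C has the fewest and is eliminated.
Round 2: D 9, A 6, B 3. B has the fewest and is eliminated.
Round 3: D 12, A 6. D has a majority.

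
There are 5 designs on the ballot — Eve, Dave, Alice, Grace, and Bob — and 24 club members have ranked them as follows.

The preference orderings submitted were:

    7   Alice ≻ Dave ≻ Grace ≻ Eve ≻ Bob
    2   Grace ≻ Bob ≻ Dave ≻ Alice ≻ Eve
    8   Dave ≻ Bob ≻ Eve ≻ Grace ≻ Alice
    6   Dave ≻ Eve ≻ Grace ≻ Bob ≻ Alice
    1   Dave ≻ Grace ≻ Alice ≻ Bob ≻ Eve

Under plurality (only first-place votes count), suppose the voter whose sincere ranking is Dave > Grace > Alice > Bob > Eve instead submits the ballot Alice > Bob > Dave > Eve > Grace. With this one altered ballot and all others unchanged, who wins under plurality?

Dave

First-place totals with the altered ballot: Eve 0, Dave 14, Alice 8, Grace 2, Bob 0.
The winner is unchanged: still Dave.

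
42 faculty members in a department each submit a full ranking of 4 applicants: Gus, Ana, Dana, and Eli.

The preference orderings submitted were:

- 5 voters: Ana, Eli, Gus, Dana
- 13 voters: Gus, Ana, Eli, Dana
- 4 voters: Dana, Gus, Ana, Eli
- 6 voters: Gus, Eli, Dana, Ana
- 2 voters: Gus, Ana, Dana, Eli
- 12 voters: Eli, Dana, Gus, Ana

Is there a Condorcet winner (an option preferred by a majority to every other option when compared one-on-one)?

Yes

Head-to-head results (42 voters total):
Gus vs Ana: Gus wins 37–5.
Gus vs Dana: Gus wins 26–16.
Gus vs Eli: Gus wins 25–17.
Ana vs Dana: Dana wins 22–20.
Ana vs Eli: Ana wins 24–18.
Dana vs Eli: Eli wins 36–6.
Gus beats each rival — Ana (37–5), Dana (26–16), Eli (25–17) — so Gus is the Condorcet winner.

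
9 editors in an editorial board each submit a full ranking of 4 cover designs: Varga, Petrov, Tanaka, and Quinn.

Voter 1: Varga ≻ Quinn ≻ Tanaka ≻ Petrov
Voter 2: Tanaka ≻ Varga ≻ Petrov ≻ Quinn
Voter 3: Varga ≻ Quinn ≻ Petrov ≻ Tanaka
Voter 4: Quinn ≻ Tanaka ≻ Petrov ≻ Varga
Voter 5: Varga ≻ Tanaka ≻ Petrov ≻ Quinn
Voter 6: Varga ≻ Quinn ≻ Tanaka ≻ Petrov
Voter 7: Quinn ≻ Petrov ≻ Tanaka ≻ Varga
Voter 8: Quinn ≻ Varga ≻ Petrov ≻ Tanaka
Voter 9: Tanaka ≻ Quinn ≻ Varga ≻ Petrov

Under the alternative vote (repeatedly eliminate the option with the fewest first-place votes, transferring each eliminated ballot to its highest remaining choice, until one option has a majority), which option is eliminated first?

Petrov

Round 1: Varga 4, Quinn 3, Tanaka 2, Petrov 0. Petrov has the fewest and is eliminated.
Round 2: Varga 4, Quinn 3, Tanaka 2. Tanaka has the fewest and is eliminated.
Round 3: Varga 5, Quinn 4. Varga has a majority.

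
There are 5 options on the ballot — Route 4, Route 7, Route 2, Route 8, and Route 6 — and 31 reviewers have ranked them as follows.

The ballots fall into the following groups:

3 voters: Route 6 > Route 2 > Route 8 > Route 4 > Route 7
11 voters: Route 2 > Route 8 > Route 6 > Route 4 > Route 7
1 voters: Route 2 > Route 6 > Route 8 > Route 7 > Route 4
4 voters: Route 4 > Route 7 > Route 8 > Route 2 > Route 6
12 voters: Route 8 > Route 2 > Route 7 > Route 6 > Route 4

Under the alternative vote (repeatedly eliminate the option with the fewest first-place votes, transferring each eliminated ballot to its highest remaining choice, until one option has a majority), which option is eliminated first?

Round 1: Route 2 12, Route 8 12, Route 4 4, Route 6 3, Route 7 0. Route 7 has the fewest and is eliminated.
Round 2: Route 2 12, Route 8 12, Route 4 4, Route 6 3. Route 6 has the fewest and is eliminated.
Round 3: Route 2 15, Route 8 12, Route 4 4. Route 4 has the fewest and is eliminated.
Round 4: Route 8 16, Route 2 15. Route 8 has a majority.

Route 7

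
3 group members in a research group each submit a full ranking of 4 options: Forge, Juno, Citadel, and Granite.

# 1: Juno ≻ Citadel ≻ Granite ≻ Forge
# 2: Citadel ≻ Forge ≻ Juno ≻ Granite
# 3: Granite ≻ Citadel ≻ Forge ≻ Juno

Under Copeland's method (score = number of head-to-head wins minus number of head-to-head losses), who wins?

Pairwise results:
  Forge vs Juno: Forge wins 2–1.
  Forge vs Citadel: Citadel wins 3–0.
  Forge vs Granite: Granite wins 2–1.
  Juno vs Citadel: Citadel wins 2–1.
  Juno vs Granite: Juno wins 2–1.
  Citadel vs Granite: Citadel wins 2–1.
Copeland scores (wins − losses):
  Forge: 1 − 2 = -1
  Juno: 1 − 2 = -1
  Citadel: 3 − 0 = 3
  Granite: 1 − 2 = -1
Citadel has the best Copeland score.

Citadel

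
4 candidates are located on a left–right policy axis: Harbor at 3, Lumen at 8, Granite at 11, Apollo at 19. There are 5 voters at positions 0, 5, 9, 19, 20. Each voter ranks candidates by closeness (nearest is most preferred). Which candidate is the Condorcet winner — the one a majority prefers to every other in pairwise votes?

Lumen

With single-peaked preferences on a line, the Condorcet winner is the candidate closest to the median voter.
The median voter (position 9) is closest to Lumen at 8.
Check: Lumen vs Harbor — voters closer to Lumen: 3 of 5.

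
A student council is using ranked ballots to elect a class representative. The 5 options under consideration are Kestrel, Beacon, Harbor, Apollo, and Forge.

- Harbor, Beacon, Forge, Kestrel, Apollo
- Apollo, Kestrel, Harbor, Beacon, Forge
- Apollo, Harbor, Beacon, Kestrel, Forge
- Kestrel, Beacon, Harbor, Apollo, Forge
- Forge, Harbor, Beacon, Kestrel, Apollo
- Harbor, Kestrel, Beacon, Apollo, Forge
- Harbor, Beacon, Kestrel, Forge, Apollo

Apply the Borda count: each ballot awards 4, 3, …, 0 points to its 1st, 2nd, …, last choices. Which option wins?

Borda scores:
  Kestrel: 1 + 3 + 1 + 4 + 1 + 3 + 2 = 15
  Beacon: 3 + 1 + 2 + 3 + 2 + 2 + 3 = 16
  Harbor: 4 + 2 + 3 + 2 + 3 + 4 + 4 = 22
  Apollo: 0 + 4 + 4 + 1 + 0 + 1 + 0 = 10
  Forge: 2 + 0 + 0 + 0 + 4 + 0 + 1 = 7
Harbor has the highest total.

Harbor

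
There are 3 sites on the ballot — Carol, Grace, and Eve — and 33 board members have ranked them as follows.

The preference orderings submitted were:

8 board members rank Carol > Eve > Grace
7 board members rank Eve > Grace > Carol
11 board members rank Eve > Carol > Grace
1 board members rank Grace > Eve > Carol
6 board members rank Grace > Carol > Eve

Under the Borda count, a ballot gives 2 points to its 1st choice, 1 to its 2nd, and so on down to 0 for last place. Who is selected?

Borda scores:
  Carol: 8·2 + 7·0 + 11·1 + 0 + 6·1 = 33
  Grace: 8·0 + 7·1 + 11·0 + 2 + 6·2 = 21
  Eve: 8·1 + 7·2 + 11·2 + 1 + 6·0 = 45
Eve has the highest total.

Eve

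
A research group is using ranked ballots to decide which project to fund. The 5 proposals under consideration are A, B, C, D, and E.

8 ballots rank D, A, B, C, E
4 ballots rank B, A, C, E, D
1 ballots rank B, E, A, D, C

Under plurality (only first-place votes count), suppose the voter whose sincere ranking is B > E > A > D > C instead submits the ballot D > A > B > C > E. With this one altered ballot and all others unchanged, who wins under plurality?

D

First-place totals with the altered ballot: A 0, B 4, C 0, D 9, E 0.
The winner is unchanged: still D.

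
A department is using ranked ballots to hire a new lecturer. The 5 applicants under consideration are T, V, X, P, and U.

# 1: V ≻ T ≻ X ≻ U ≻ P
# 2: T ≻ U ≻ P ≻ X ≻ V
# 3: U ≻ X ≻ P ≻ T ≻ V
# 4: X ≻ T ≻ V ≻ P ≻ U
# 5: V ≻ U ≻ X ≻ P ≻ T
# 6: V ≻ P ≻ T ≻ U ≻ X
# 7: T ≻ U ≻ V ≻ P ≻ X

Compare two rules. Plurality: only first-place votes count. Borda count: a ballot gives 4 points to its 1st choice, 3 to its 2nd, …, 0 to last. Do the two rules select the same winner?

Plurality first-place counts: T 2, V 3, X 1, P 0, U 1 → V.
Borda totals: T 17, V 16, X 12, P 10, U 15 → T.
The two rules disagree: plurality picks V, Borda picks T.

No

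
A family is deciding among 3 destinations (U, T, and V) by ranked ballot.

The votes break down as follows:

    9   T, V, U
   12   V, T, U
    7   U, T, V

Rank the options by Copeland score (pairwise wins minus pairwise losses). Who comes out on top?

T

Pairwise results:
  U vs T: T wins 21–7.
  U vs V: V wins 21–7.
  T vs V: T wins 16–12.
Copeland scores (wins − losses):
  U: 0 − 2 = -2
  T: 2 − 0 = 2
  V: 1 − 1 = 0
T has the best Copeland score.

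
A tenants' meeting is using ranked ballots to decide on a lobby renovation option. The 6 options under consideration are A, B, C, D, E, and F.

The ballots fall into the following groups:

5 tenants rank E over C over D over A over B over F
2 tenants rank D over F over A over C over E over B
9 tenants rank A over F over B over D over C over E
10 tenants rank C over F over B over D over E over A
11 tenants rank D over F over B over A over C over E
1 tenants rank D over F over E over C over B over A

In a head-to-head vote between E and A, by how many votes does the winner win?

6

Ballots ranking E above A: 5+10+1 = 16.
Ballots ranking A above E: 2+9+11 = 22.
A wins 22–16, a margin of 6.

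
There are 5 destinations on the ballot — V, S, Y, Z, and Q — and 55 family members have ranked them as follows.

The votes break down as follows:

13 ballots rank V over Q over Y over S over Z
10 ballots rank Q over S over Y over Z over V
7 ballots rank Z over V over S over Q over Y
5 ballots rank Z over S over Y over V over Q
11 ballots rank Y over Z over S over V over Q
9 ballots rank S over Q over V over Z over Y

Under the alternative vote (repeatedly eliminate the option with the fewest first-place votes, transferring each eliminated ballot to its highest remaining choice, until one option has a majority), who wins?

Round 1: V 13, Z 12, Y 11, Q 10, S 9. S has the fewest and is eliminated.
Round 2: Q 19, V 13, Z 12, Y 11. Y has the fewest and is eliminated.
Round 3: Z 23, Q 19, V 13. V has the fewest and is eliminated.
Round 4: Q 32, Z 23. Q has a majority.

Q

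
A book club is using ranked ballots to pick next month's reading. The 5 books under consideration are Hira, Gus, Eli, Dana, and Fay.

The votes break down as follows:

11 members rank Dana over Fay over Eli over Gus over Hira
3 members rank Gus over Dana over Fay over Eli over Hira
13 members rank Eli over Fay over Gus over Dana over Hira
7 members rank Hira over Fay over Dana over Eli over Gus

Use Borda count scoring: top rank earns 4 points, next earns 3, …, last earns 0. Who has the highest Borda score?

Borda scores:
  Hira: 11·0 + 3·0 + 13·0 + 7·4 = 28
  Gus: 11·1 + 3·4 + 13·2 + 7·0 = 49
  Eli: 11·2 + 3·1 + 13·4 + 7·1 = 84
  Dana: 11·4 + 3·3 + 13·1 + 7·2 = 80
  Fay: 11·3 + 3·2 + 13·3 + 7·3 = 99
Fay has the highest total.

Fay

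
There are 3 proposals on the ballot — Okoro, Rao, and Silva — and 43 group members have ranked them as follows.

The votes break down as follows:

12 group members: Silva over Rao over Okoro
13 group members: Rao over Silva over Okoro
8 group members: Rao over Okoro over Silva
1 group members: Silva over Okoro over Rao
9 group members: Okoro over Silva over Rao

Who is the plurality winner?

First-place vote totals:
  Okoro: 9
  Rao: 21
  Silva: 13
Rao has the most first-place votes.

Rao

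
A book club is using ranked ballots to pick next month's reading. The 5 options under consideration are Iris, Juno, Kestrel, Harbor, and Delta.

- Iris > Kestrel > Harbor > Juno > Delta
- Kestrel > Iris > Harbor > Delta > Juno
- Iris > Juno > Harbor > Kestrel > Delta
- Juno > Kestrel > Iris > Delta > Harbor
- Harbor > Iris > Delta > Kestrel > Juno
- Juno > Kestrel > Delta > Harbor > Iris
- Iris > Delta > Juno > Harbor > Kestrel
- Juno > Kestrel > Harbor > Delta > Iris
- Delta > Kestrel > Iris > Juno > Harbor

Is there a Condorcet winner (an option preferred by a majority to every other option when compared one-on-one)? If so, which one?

None — there is no Condorcet winner

Head-to-head results (9 voters total):
Iris vs Juno: Iris wins 6–3.
Iris vs Kestrel: Kestrel wins 5–4.
Iris vs Harbor: Iris wins 6–3.
Iris vs Delta: Iris wins 6–3.
Juno vs Kestrel: Juno wins 5–4.
Juno vs Harbor: Juno wins 6–3.
Juno vs Delta: Juno wins 5–4.
Kestrel vs Harbor: Kestrel wins 6–3.
Kestrel vs Delta: Kestrel wins 6–3.
Harbor vs Delta: Harbor wins 5–4.
No candidate beats all others: Iris beats Juno beats Kestrel beats Iris, a majority cycle.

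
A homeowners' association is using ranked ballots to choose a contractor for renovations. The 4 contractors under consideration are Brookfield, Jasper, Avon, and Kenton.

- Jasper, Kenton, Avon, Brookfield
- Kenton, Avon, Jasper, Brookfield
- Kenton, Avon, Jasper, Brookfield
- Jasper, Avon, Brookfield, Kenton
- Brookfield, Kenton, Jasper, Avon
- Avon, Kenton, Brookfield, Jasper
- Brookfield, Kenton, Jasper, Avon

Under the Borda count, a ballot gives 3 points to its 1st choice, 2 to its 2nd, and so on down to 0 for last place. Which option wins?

Kenton

Borda scores:
  Brookfield: 0 + 0 + 0 + 1 + 3 + 1 + 3 = 8
  Jasper: 3 + 1 + 1 + 3 + 1 + 0 + 1 = 10
  Avon: 1 + 2 + 2 + 2 + 0 + 3 + 0 = 10
  Kenton: 2 + 3 + 3 + 0 + 2 + 2 + 2 = 14
Kenton has the highest total.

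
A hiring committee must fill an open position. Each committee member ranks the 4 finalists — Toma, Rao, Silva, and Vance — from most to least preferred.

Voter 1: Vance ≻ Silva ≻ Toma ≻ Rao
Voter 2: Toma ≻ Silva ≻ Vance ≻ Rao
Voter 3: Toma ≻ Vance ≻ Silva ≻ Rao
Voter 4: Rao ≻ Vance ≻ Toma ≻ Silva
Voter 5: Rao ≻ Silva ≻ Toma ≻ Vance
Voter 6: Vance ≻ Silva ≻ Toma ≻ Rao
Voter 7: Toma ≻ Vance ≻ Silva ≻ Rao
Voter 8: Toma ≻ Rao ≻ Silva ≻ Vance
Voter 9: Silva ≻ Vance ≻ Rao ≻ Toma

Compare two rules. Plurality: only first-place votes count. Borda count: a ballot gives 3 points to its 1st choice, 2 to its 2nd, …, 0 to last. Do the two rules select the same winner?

Yes

Plurality first-place counts: Toma 4, Rao 2, Silva 1, Vance 2 → Toma.
Borda totals: Toma 16, Rao 9, Silva 14, Vance 15 → Toma.
The two rules agree on Toma.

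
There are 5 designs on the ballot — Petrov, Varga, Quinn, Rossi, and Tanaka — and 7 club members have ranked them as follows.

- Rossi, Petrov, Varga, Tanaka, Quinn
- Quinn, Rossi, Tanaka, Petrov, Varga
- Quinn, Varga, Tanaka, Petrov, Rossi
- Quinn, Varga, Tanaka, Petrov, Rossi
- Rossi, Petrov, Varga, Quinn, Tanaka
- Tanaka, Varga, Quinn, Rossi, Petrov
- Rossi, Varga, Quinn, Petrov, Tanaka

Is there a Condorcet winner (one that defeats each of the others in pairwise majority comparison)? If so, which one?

Head-to-head results (7 voters total):
Petrov vs Varga: Varga wins 4–3.
Petrov vs Quinn: Quinn wins 5–2.
Petrov vs Rossi: Rossi wins 5–2.
Petrov vs Tanaka: Tanaka wins 4–3.
Varga vs Quinn: Varga wins 4–3.
Varga vs Rossi: Rossi wins 4–3.
Varga vs Tanaka: Varga wins 5–2.
Quinn vs Rossi: Quinn wins 4–3.
Quinn vs Tanaka: Quinn wins 5–2.
Rossi vs Tanaka: Rossi wins 4–3.
No candidate beats all others: Varga beats Quinn beats Rossi beats Varga, a majority cycle.

There is no Condorcet winner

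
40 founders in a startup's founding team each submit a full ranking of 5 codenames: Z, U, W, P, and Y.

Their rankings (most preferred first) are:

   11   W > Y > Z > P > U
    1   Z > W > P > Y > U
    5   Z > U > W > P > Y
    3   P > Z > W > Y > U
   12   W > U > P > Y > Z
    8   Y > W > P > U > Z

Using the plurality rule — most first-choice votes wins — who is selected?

First-place vote totals:
  Z: 6
  U: 0
  W: 23
  P: 3
  Y: 8
W has the most first-place votes.

W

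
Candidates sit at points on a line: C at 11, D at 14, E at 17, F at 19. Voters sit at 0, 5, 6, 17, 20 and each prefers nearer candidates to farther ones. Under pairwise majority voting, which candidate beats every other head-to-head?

With single-peaked preferences on a line, the Condorcet winner is the candidate closest to the median voter.
The median voter (position 6) is closest to C at 11.
Check: C vs F — voters closer to C: 3 of 5.

C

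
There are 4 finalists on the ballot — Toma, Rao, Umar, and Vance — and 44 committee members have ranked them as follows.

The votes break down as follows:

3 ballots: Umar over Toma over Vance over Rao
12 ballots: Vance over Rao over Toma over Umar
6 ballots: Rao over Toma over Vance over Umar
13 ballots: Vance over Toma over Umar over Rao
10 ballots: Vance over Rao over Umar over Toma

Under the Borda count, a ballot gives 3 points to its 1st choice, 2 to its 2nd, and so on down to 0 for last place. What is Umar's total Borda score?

32

Borda scores:
  Toma: 3·2 + 12·1 + 6·2 + 13·2 + 10·0 = 56
  Rao: 3·0 + 12·2 + 6·3 + 13·0 + 10·2 = 62
  Umar: 3·3 + 12·0 + 6·0 + 13·1 + 10·1 = 32
  Vance: 3·1 + 12·3 + 6·1 + 13·3 + 10·3 = 114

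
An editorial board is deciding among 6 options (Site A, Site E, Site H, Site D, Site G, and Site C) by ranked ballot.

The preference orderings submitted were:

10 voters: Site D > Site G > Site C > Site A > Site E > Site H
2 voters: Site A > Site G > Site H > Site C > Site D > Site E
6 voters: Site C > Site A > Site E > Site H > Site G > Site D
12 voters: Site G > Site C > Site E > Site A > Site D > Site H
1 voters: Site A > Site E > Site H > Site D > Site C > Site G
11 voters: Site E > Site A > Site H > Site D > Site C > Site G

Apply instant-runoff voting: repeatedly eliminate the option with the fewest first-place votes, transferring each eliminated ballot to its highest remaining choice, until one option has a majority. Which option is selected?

Site G

Round 1: Site G 12, Site E 11, Site D 10, Site C 6, Site A 3, Site H 0. Site H has the fewest and is eliminated.
Round 2: Site G 12, Site E 11, Site D 10, Site C 6, Site A 3. Site A has the fewest and is eliminated.
Round 3: Site G 14, Site E 12, Site D 10, Site C 6. Site C has the fewest and is eliminated.
Round 4: Site E 18, Site G 14, Site D 10. Site D has the fewest and is eliminated.
Round 5: Site G 24, Site E 18. Site G has a majority.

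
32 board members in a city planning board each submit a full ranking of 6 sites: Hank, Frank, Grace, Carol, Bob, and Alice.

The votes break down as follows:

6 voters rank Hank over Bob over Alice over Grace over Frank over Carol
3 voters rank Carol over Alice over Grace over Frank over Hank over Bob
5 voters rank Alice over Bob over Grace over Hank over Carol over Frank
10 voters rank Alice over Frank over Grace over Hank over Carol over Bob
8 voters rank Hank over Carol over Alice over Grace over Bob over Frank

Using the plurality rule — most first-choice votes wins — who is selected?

First-place vote totals:
  Hank: 14
  Frank: 0
  Grace: 0
  Carol: 3
  Bob: 0
  Alice: 15
Alice has the most first-place votes.

Alice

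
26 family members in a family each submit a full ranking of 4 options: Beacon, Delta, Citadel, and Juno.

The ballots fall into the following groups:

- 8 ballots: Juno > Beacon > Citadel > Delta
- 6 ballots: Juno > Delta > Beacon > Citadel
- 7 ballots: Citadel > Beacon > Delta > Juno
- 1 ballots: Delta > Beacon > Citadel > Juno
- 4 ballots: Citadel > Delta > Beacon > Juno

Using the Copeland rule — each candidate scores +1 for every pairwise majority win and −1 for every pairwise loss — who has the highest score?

Juno

Pairwise results:
  Beacon vs Delta: Beacon wins 15–11.
  Beacon vs Citadel: Beacon wins 15–11.
  Beacon vs Juno: Juno wins 14–12.
  Delta vs Citadel: Citadel wins 19–7.
  Delta vs Juno: Juno wins 14–12.
  Citadel vs Juno: Juno wins 14–12.
Copeland scores (wins − losses):
  Beacon: 2 − 1 = 1
  Delta: 0 − 3 = -3
  Citadel: 1 − 2 = -1
  Juno: 3 − 0 = 3
Juno has the best Copeland score.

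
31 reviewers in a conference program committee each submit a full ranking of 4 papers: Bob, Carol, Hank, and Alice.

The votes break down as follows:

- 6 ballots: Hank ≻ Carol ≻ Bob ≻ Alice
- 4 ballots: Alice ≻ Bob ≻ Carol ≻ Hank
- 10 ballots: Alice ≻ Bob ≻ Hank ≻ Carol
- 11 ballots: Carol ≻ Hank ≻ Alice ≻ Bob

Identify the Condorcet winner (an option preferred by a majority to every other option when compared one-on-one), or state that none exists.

Hank

Head-to-head results (31 voters total):
Bob vs Carol: Carol wins 17–14.
Bob vs Hank: Hank wins 17–14.
Bob vs Alice: Alice wins 25–6.
Carol vs Hank: Hank wins 16–15.
Carol vs Alice: Carol wins 17–14.
Hank vs Alice: Hank wins 17–14.
Hank beats each rival — Bob (17–14), Carol (16–15), Alice (17–14) — so Hank is the Condorcet winner.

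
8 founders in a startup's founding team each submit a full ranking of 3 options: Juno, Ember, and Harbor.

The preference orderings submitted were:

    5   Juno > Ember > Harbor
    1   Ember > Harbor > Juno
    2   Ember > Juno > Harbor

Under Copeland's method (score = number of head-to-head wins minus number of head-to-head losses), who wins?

Pairwise results:
  Juno vs Ember: Juno wins 5–3.
  Juno vs Harbor: Juno wins 7–1.
  Ember vs Harbor: Ember wins 8–0.
Copeland scores (wins − losses):
  Juno: 2 − 0 = 2
  Ember: 1 − 1 = 0
  Harbor: 0 − 2 = -2
Juno has the best Copeland score.

Juno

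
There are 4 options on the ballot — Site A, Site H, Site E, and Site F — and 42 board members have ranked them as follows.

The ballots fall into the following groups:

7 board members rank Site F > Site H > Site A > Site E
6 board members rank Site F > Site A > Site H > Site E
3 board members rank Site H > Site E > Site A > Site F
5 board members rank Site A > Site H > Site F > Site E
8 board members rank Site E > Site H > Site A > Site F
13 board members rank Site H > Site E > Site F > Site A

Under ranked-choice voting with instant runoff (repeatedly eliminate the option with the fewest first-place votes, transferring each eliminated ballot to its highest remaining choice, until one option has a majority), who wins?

Site H

Round 1: Site H 16, Site F 13, Site E 8, Site A 5. Site A has the fewest and is eliminated.
Round 2: Site H 21, Site F 13, Site E 8. Site E has the fewest and is eliminated.
Round 3: Site H 29, Site F 13. Site H has a majority.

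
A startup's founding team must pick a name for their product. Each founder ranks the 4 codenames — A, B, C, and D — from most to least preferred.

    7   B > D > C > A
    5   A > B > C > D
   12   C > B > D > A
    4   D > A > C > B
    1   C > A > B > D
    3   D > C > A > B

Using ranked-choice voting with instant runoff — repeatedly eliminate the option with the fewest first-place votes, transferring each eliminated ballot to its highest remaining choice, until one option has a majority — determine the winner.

C

Round 1: C 13, B 7, D 7, A 5. A has the fewest and is eliminated.
Round 2: C 13, B 12, D 7. D has the fewest and is eliminated.
Round 3: C 20, B 12. C has a majority.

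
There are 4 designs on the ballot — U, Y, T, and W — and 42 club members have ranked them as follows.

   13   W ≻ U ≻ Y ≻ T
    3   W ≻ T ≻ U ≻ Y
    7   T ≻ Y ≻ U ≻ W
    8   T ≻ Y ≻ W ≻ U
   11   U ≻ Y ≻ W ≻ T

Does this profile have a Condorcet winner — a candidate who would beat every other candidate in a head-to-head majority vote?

Head-to-head results (42 voters total):
U vs Y: U wins 27–15.
U vs T: U wins 24–18.
U vs W: W wins 24–18.
Y vs T: Y wins 24–18.
Y vs W: Y wins 26–16.
T vs W: W wins 27–15.
No candidate beats all others: U beats Y beats W beats U, a majority cycle.

No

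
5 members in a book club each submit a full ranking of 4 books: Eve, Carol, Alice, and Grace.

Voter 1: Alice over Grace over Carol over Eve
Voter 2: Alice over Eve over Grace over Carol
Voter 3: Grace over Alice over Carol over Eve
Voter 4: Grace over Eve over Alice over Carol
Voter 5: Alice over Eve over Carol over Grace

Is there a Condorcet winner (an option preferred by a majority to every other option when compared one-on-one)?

Yes

Head-to-head results (5 voters total):
Eve vs Carol: Eve wins 3–2.
Eve vs Alice: Alice wins 4–1.
Eve vs Grace: Grace wins 3–2.
Carol vs Alice: Alice wins 5–0.
Carol vs Grace: Grace wins 4–1.
Alice vs Grace: Alice wins 3–2.
Alice beats each rival — Eve (4–1), Carol (5–0), Grace (3–2) — so Alice is the Condorcet winner.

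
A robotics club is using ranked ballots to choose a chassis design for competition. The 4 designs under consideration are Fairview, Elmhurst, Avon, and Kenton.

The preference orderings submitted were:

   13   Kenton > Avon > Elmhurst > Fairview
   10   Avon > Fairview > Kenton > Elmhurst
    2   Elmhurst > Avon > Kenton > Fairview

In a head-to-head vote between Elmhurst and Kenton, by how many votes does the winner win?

Ballots ranking Elmhurst above Kenton: 2.
Ballots ranking Kenton above Elmhurst: 13+10 = 23.
Kenton wins 23–2, a margin of 21.

21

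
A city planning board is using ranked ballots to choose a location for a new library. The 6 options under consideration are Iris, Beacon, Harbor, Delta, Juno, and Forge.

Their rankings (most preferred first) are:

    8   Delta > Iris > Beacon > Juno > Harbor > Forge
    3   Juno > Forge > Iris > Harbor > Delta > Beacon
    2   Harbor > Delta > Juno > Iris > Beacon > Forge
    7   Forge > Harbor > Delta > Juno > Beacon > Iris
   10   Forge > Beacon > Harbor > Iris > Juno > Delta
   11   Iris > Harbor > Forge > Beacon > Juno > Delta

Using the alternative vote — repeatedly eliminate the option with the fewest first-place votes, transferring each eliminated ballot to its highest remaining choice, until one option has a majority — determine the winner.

Iris

Round 1: Forge 17, Iris 11, Delta 8, Juno 3, Harbor 2, Beacon 0. Beacon has the fewest and is eliminated.
Round 2: Forge 17, Iris 11, Delta 8, Juno 3, Harbor 2. Harbor has the fewest and is eliminated.
Round 3: Forge 17, Iris 11, Delta 10, Juno 3. Juno has the fewest and is eliminated.
Round 4: Forge 20, Iris 11, Delta 10. Delta has the fewest and is eliminated.
Round 5: Iris 21, Forge 20. Iris has a majority.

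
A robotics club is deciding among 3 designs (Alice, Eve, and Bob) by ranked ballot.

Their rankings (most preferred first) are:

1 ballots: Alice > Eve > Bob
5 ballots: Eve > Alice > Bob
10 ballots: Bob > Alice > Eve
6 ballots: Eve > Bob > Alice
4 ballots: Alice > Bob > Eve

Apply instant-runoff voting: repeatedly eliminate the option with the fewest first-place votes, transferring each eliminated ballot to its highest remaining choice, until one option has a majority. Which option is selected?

Bob

Round 1: Eve 11, Bob 10, Alice 5. Alice has the fewest and is eliminated.
Round 2: Bob 14, Eve 12. Bob has a majority.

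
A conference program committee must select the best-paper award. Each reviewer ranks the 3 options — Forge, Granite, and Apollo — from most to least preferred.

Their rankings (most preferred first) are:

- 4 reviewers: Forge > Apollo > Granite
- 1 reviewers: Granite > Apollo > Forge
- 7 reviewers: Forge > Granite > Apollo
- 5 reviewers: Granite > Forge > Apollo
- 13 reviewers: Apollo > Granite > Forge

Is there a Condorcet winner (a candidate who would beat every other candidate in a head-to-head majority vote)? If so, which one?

Head-to-head results (30 voters total):
Forge vs Granite: Granite wins 19–11.
Forge vs Apollo: Forge wins 16–14.
Granite vs Apollo: Apollo wins 17–13.
No candidate beats all others: Forge beats Apollo beats Granite beats Forge, a majority cycle.

None — there is no Condorcet winner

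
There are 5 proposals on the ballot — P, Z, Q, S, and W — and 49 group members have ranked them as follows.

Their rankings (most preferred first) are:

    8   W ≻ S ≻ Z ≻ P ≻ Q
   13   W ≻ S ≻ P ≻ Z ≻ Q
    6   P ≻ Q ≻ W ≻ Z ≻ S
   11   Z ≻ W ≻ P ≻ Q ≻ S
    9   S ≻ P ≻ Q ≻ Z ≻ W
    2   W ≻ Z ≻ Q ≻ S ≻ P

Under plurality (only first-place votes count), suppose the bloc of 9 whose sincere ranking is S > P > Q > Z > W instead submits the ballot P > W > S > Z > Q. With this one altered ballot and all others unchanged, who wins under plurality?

W

First-place totals with the altered ballot: P 15, Z 11, Q 0, S 0, W 23.
The winner is unchanged: still W.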